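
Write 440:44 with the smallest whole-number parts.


GCD(440, 44) = 44
440/44 : 44/44
= 10:1

10:1


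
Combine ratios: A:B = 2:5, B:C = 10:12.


Match B: multiply A:B by 10 → 20:50
Multiply B:C by 5 → 50:60
Combined: 20:50:60
GCD = 10
= 2:5:6

2:5:6


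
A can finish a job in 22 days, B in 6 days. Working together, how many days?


Rate of A = 1/22 per day
Rate of B = 1/6 per day
Combined rate = 1/22 + 1/6 = 28/132 ≈ 0.2121 per day
Days = 1 / combined rate = 132/28
≈ 4.71 days

4.71 days


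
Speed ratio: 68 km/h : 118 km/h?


Ratio = 68:118
GCD = 2
Simplified = 34:59
Time ratio (same distance) = 59:34
Speed ratio = 34:59

34:59


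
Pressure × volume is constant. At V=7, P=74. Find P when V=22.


Inverse proportion: x × y = constant
k = 7 × 74 = 518
y₂ = k / 22 = 518 / 22
= 23.55

23.55


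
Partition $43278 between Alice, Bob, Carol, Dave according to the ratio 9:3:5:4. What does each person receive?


Total parts = 9 + 3 + 5 + 4 = 21
Alice: 43278 × 9/21 = 18547.71
Bob: 43278 × 3/21 = 6182.57
Carol: 43278 × 5/21 = 10304.29
Dave: 43278 × 4/21 = 8243.43
= Alice: $18547.71, Bob: $6182.57, Carol: $10304.29, Dave: $8243.43

Alice: $18547.71, Bob: $6182.57, Carol: $10304.29, Dave: $8243.43


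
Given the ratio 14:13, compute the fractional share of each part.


Total parts = 14 + 13 = 27
First part: 14/27 = 14/27
Second part: 13/27 = 13/27
= 14/27 and 13/27

14/27 and 13/27


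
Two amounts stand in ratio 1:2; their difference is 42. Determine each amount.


Let A = 1k, B = 2k.
2k - 1k = 42
1k = 42 → k = 42/1 = 42
A = 1×42 = 42, B = 2×42 = 84
= A = 42, B = 84

A = 42, B = 84


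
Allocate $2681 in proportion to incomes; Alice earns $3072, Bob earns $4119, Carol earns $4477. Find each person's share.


Total income = 3072 + 4119 + 4477 = $11668
Alice: $2681 × 3072/11668 = $705.86
Bob: $2681 × 4119/11668 = $946.44
Carol: $2681 × 4477/11668 = $1028.70
= Alice: $705.86, Bob: $946.44, Carol: $1028.70

Alice: $705.86, Bob: $946.44, Carol: $1028.70


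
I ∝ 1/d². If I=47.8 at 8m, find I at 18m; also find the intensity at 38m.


I₁d₁² = I₂d₂²
I at 18m = 47.8 × (8/18)² = 47.8 × 64/324 = 3059.2/324 ≈ 9.4420
I at 38m = 47.8 × (8/38)² = 47.8 × 64/1444 = 3059.2/1444 ≈ 2.1186
= 9.4420 and 2.1186

9.4420 and 2.1186


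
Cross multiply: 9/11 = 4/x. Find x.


Cross multiply: 9 × x = 11 × 4
9x = 44
x = 44 / 9
= 4.89

4.89


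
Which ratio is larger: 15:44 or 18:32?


15/44 = 0.3409
18/32 = 0.5625
0.3409 < 0.5625, so 15:44 is less
= 18:32

18:32


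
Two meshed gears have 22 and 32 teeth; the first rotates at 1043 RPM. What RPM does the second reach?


Gear ratio = 22:32 = 11:16
RPM_B = RPM_A × (teeth_A / teeth_B)
= 1043 × (22/32)
= 717.1 RPM

717.1 RPM


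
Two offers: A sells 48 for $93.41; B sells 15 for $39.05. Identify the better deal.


Deal A: $93.41/48 = $1.9460/unit
Deal B: $39.05/15 = $2.6033/unit
A is cheaper per unit
= Deal A

Deal A


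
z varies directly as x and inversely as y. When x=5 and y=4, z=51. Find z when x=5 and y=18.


z = k·x/y
Solve for k using the known point: k = z·y/x = 51×4/5 = 204/5 = 40.8000
Now evaluate at x=5, y=18:
z = k × 5 / 18 = (204 × 5) / (5 × 18) = 1020/90
≈ 11.3333

11.3333


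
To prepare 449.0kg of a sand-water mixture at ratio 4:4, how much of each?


Total parts = 4 + 4 = 8
sand: 449.0 × 4/8 = 224.5kg
water: 449.0 × 4/8 = 224.5kg
= 224.5kg and 224.5kg

224.5kg and 224.5kg


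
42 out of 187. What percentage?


Percentage = (part / whole) × 100
= (42 / 187) × 100
≈ 22.46%

22.46%


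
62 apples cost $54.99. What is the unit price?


Unit rate = total / quantity
= 54.99 / 62
= $0.89 per unit

$0.89 per unit


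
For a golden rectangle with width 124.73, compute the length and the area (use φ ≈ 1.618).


φ = (1 + √5) / 2 ≈ 1.618
Length = width × φ = 124.73 × 1.618 = 201.81314
≈ 201.81
Area = width × length = 124.73 × 201.81314 = 25172.1529522 ≈ 25172.15
= Length: 201.81, Area: 25172.15

Length: 201.81, Area: 25172.15


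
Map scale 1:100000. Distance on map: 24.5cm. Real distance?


Real distance = map distance × scale
= 24.5cm × 100000
= 2450000 cm = 24500.0 m
= 24.500 km

24.500 km


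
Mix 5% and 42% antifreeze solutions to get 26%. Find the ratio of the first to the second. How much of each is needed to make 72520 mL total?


Let x parts of 5% mix with y parts of 42%.
5x + 42y = 26(x + y)
5x + 42y = 26x + 26y
x(5 - 26) = y(26 - 42)
x/y = (42 - 26)/(26 - 5) = 16/21
Simplify: 16:21
Total parts = 37; one part = 72520/37 = 1960.00 mL
5% solution: 16×1960.00 = 31360.00 mL
42% solution: 21×1960.00 = 41160.00 mL
= ratio 16:21; 31360.00 mL and 41160.00 mL

ratio 16:21; 31360.00 mL and 41160.00 mL


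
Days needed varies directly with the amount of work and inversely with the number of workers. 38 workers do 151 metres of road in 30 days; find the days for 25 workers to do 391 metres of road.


Days ∝ work / workers, so d₂ = d₁ × (m₁/m₂) × (w₂/w₁)
Workers factor (inverse): 38/25 = 1.5200
Work factor (direct): 391/151 ≈ 2.5894
d₂ = 30 × 38/25 × 391/151 = (30 × 38 × 391) / (25 × 151) = 445740/3775
≈ 118.08 days

118.08 days


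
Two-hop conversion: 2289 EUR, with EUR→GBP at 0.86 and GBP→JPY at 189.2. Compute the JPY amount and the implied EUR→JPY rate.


Step 1: 2289 EUR × 0.86 = 1968.54 GBP
Step 2: 1968.54 GBP × 189.2 = 372447.77 JPY
Implied rate EUR→JPY = 0.86 × 189.2 = 162.7120
= 372447.77 JPY; implied rate 162.7120 JPY/EUR

372447.77 JPY; implied rate 162.7120 JPY/EUR


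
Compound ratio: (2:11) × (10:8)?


Compound ratio = (2×10) : (11×8)
= 20:88
GCD = 4
= 5:22

5:22


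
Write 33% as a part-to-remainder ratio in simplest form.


33% means 33 parts out of 100; remainder = 67
Part : remainder = 33:67
GCD = 1
= 33:67

33:67


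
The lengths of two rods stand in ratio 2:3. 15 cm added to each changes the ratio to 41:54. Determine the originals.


Let A = 2k, B = 3k.
(2k + 15) / (3k + 15) = 41/54
Cross-multiply: 54(2k + 15) = 41(3k + 15)
108k + 810 = 123k + 615
108k - 123k = 615 - 810
-15k = -195
k = -195/-15 = 13
A = 2×13 = 26, B = 3×13 = 39
= A = 26, B = 39

A = 26, B = 39


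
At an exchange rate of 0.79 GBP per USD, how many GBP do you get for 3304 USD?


Amount × rate = 3304 × 0.79
= 2610.16 GBP

2610.16 GBP


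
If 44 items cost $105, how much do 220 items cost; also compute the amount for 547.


Direct proportion: y/x = constant
k = 105/44 ≈ 2.3864
y at x=220: k × 220 = 105 × 220 / 44 = 23100/44 = 525.00
y at x=547: k × 547 = 105 × 547 / 44 = 57435/44 ≈ 1305.34
= 525.00 and 1305.34

525.00 and 1305.34


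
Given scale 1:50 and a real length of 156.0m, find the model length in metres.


Model size = real / scale
= 156.0 / 50
= 3.1200 m

3.1200 m


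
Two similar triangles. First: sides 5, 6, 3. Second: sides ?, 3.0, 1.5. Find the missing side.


Scale factor = 3.0/6 = 0.5
Missing side = 5 × 0.5
= 2.5

2.5


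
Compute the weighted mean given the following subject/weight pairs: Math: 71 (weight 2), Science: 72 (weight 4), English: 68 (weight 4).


Numerator = 71×2 + 72×4 + 68×4
= 142 + 288 + 272
= 702
Total weight = 10
Weighted avg = 702/10
= 70.20

70.20


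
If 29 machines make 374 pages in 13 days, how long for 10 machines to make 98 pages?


Days ∝ work / workers, so d₂ = d₁ × (m₁/m₂) × (w₂/w₁)
Workers factor (inverse): 29/10 = 2.9000
Work factor (direct): 98/374 ≈ 0.2620
d₂ = 13 × 29/10 × 98/374 = (13 × 29 × 98) / (10 × 374) = 36946/3740
≈ 9.88 days

9.88 days


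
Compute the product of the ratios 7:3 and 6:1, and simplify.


Compound ratio = (7×6) : (3×1)
= 42:3
GCD = 3
= 14:1

14:1


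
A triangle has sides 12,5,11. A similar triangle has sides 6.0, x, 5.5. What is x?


Scale factor = 6.0/12 = 0.5
Missing side = 5 × 0.5
= 2.5

2.5


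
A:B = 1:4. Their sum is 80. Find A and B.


Let A = 1k, B = 4k.
1k + 4k = 80
5k = 80 → k = 80/5 = 16
A = 1×16 = 16, B = 4×16 = 64
= A = 16, B = 64

A = 16, B = 64


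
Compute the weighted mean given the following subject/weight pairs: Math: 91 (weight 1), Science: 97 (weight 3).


Numerator = 91×1 + 97×3
= 91 + 291
= 382
Total weight = 4
Weighted avg = 382/4
= 95.50

95.50


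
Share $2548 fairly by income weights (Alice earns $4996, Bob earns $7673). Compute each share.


Total income = 4996 + 7673 = $12669
Alice: $2548 × 4996/12669 = $1004.80
Bob: $2548 × 7673/12669 = $1543.20
= Alice: $1004.80, Bob: $1543.20

Alice: $1004.80, Bob: $1543.20


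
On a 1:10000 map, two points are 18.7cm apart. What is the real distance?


Real distance = map distance × scale
= 18.7cm × 10000
= 187000 cm = 1870.0 m
= 1.870 km

1.870 km


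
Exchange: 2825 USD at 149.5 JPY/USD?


Amount × rate = 2825 × 149.5
= 422337.50 JPY

422337.50 JPY


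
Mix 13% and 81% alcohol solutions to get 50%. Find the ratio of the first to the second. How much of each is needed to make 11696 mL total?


Let x parts of 13% mix with y parts of 81%.
13x + 81y = 50(x + y)
13x + 81y = 50x + 50y
x(13 - 50) = y(50 - 81)
x/y = (81 - 50)/(50 - 13) = 31/37
Simplify: 31:37
Total parts = 68; one part = 11696/68 = 172.00 mL
13% solution: 31×172.00 = 5332.00 mL
81% solution: 37×172.00 = 6364.00 mL
= ratio 31:37; 5332.00 mL and 6364.00 mL

ratio 31:37; 5332.00 mL and 6364.00 mL


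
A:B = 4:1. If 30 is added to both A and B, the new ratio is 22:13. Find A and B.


Let A = 4k, B = 1k.
(4k + 30) / (1k + 30) = 22/13
Cross-multiply: 13(4k + 30) = 22(1k + 30)
52k + 390 = 22k + 660
52k - 22k = 660 - 390
30k = 270
k = 270/30 = 9
A = 4×9 = 36, B = 1×9 = 9
= A = 36, B = 9

A = 36, B = 9


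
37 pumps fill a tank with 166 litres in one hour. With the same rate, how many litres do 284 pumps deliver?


Direct proportion: y/x = constant
k = 166/37 ≈ 4.4865
y₂ = k × 284 = 166 × 284 / 37 = 47144/37
≈ 1274.16

1274.16


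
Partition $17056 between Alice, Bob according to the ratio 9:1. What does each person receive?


Total parts = 9 + 1 = 10
Alice: 17056 × 9/10 = 15350.40
Bob: 17056 × 1/10 = 1705.60
= Alice: $15350.40, Bob: $1705.60

Alice: $15350.40, Bob: $1705.60


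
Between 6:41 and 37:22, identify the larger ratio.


6/41 = 0.1463
37/22 = 1.6818
0.1463 < 1.6818, so 6:41 is less
= 37:22

37:22


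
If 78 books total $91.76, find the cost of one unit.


Unit rate = total / quantity
= 91.76 / 78
= $1.18 per unit

$1.18 per unit


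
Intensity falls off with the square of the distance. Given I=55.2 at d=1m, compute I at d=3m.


I₁d₁² = I₂d₂²
I₂ = I₁ × (d₁/d₂)²
= 55.2 × (1/3)²
= 55.2 × 1/9
= 55.2/9
≈ 6.1333

6.1333


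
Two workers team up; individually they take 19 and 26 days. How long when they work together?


Rate of A = 1/19 per day
Rate of B = 1/26 per day
Combined rate = 1/19 + 1/26 = 45/494 ≈ 0.0911 per day
Days = 1 / combined rate = 494/45
≈ 10.98 days

10.98 days


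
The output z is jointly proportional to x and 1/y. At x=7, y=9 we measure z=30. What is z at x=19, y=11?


z = k·x/y
Solve for k using the known point: k = z·y/x = 30×9/7 = 270/7 ≈ 38.5714
Now evaluate at x=19, y=11:
z = k × 19 / 11 = (270 × 19) / (7 × 11) = 5130/77
≈ 66.6234

66.6234


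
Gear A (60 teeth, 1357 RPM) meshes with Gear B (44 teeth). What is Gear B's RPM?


Gear ratio = 60:44 = 15:11
RPM_B = RPM_A × (teeth_A / teeth_B)
= 1357 × (60/44)
= 1850.5 RPM

1850.5 RPM


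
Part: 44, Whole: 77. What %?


Percentage = (part / whole) × 100
= (44 / 77) × 100
≈ 57.14%

57.14%


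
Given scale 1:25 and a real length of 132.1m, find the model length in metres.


Model size = real / scale
= 132.1 / 25
= 5.2840 m

5.2840 m


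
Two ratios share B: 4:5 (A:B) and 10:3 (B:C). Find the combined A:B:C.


Match B: multiply A:B by 10 → 40:50
Multiply B:C by 5 → 50:15
Combined: 40:50:15
GCD = 5
= 8:10:3

8:10:3


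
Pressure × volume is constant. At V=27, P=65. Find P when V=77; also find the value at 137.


Inverse proportion: x × y = constant
k = 27 × 65 = 1755
At x=77: k/77 = 22.79
At x=137: k/137 = 12.81
= 22.79 and 12.81

22.79 and 12.81


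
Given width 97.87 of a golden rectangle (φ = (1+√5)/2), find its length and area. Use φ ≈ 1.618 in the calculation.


φ = (1 + √5) / 2 ≈ 1.618
Length = width × φ = 97.87 × 1.618 = 158.35366
≈ 158.35
Area = width × length = 97.87 × 158.35366 = 15498.0727042 ≈ 15498.07
= Length: 158.35, Area: 15498.07

Length: 158.35, Area: 15498.07


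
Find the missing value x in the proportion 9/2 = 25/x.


Cross multiply: 9 × x = 2 × 25
9x = 50
x = 50 / 9
= 5.56

5.56


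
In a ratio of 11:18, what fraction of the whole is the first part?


Total parts = 11 + 18 = 29
First part: 11/29 = 11/29
= 11/29

11/29


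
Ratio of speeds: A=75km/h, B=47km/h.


Ratio = 75:47
GCD = 1
Simplified = 75:47
Time ratio (same distance) = 47:75
Speed ratio = 75:47

75:47


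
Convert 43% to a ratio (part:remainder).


43% means 43 parts out of 100; remainder = 57
Part : remainder = 43:57
GCD = 1
= 43:57

43:57


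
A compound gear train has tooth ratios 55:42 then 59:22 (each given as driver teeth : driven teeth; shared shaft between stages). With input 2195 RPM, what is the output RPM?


Stage 1: RPM_B = RPM_A × t_A/t_B = 2195 × 55/42 = 120725/42 ≈ 2874.40
B and C share a shaft → RPM_C = RPM_B
Stage 2: RPM_D = RPM_C × t_C/t_D = RPM_A × (t_A×t_C)/(t_B×t_D)
Overall ratio = (55×59)/(42×22) = 3245/924
RPM_D = 2195 × 3245/924 = 7122775/924
≈ 7708.63 RPM

7708.63 RPM


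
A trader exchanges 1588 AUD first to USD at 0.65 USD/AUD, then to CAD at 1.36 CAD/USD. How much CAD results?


Step 1: 1588 AUD × 0.65 = 1032.20 USD
Step 2: 1032.20 USD × 1.36 = 1403.79 CAD
Implied rate AUD→CAD = 0.65 × 1.36 = 0.8840
= 1403.79 CAD

1403.79 CAD


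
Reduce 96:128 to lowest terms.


GCD(96, 128) = 32
96/32 : 128/32
= 3:4

3:4


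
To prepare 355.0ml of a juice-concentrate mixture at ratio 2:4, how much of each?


Total parts = 2 + 4 = 6
juice: 355.0 × 2/6 = 118.3ml
concentrate: 355.0 × 4/6 = 236.7ml
= 118.3ml and 236.7ml

118.3ml and 236.7ml


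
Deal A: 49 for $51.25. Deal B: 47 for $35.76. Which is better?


Deal A: $51.25/49 = $1.0459/unit
Deal B: $35.76/47 = $0.7609/unit
B is cheaper per unit
= Deal B

Deal B


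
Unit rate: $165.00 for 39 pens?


Unit rate = total / quantity
= 165.00 / 39
= $4.23 per unit

$4.23 per unit


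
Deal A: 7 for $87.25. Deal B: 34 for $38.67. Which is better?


Deal A: $87.25/7 = $12.4643/unit
Deal B: $38.67/34 = $1.1374/unit
B is cheaper per unit
= Deal B

Deal B


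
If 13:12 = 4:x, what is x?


Cross multiply: 13 × x = 12 × 4
13x = 48
x = 48 / 13
= 3.69

3.69


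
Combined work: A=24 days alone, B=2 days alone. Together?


Rate of A = 1/24 per day
Rate of B = 1/2 per day
Combined rate = 1/24 + 1/2 = 26/48 ≈ 0.5417 per day
Days = 1 / combined rate = 48/26
≈ 1.85 days

1.85 days


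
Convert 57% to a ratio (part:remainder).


57% means 57 parts out of 100; remainder = 43
Part : remainder = 57:43
GCD = 1
= 57:43

57:43


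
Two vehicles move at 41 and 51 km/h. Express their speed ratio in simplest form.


Ratio = 41:51
GCD = 1
Simplified = 41:51
Time ratio (same distance) = 51:41
Speed ratio = 41:51

41:51


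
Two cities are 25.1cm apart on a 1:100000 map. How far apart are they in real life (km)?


Real distance = map distance × scale
= 25.1cm × 100000
= 2510000 cm = 25100.0 m
= 25.100 km

25.100 km


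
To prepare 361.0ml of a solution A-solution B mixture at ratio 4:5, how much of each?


Total parts = 4 + 5 = 9
solution A: 361.0 × 4/9 = 160.4ml
solution B: 361.0 × 5/9 = 200.6ml
= 160.4ml and 200.6ml

160.4ml and 200.6ml


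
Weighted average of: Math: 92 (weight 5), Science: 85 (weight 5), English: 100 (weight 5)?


Numerator = 92×5 + 85×5 + 100×5
= 460 + 425 + 500
= 1385
Total weight = 15
Weighted avg = 1385/15
= 92.33

92.33


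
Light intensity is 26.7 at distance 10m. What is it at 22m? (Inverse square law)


I₁d₁² = I₂d₂²
I₂ = I₁ × (d₁/d₂)²
= 26.7 × (10/22)²
= 26.7 × 100/484
= 2670/484
≈ 5.5165

5.5165


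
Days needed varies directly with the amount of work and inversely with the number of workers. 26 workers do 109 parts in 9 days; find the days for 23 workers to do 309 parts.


Days ∝ work / workers, so d₂ = d₁ × (m₁/m₂) × (w₂/w₁)
Workers factor (inverse): 26/23 ≈ 1.1304
Work factor (direct): 309/109 ≈ 2.8349
d₂ = 9 × 26/23 × 309/109 = (9 × 26 × 309) / (23 × 109) = 72306/2507
≈ 28.84 days

28.84 days


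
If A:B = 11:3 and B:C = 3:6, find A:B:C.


Match B: multiply A:B by 3 → 33:9
Multiply B:C by 3 → 9:18
Combined: 33:9:18
GCD = 3
= 11:3:6

11:3:6


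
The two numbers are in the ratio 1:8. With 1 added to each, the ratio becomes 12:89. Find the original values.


Let A = 1k, B = 8k.
(1k + 1) / (8k + 1) = 12/89
Cross-multiply: 89(1k + 1) = 12(8k + 1)
89k + 89 = 96k + 12
89k - 96k = 12 - 89
-7k = -77
k = -77/-7 = 11
A = 1×11 = 11, B = 8×11 = 88
= A = 11, B = 88

A = 11, B = 88


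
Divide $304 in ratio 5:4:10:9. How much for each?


Total parts = 5 + 4 + 10 + 9 = 28
Part 1: 304 × 5/28 = 54.29
Part 2: 304 × 4/28 = 43.43
Part 3: 304 × 10/28 = 108.57
Part 4: 304 × 9/28 = 97.71
= Part 1: $54.29, Part 2: $43.43, Part 3: $108.57, Part 4: $97.71

Part 1: $54.29, Part 2: $43.43, Part 3: $108.57, Part 4: $97.71


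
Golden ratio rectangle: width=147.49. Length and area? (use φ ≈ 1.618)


φ = (1 + √5) / 2 ≈ 1.618
Length = width × φ = 147.49 × 1.618 = 238.63882
≈ 238.64
Area = width × length = 147.49 × 238.63882 = 35196.8395618 ≈ 35196.84
= Length: 238.64, Area: 35196.84

Length: 238.64, Area: 35196.84


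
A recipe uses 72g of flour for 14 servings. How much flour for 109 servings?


Direct proportion: y/x = constant
k = 72/14 ≈ 5.1429
y₂ = k × 109 = 72 × 109 / 14 = 7848/14
≈ 560.57

560.57


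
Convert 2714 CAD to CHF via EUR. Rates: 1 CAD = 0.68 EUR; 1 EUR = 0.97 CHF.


Step 1: 2714 CAD × 0.68 = 1845.52 EUR
Step 2: 1845.52 EUR × 0.97 = 1790.15 CHF
Implied rate CAD→CHF = 0.68 × 0.97 = 0.6596
= 1790.15 CHF

1790.15 CHF


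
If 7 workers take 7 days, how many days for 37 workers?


Inverse proportion: x × y = constant
k = 7 × 7 = 49
y₂ = k / 37 = 49 / 37
= 1.32

1.32


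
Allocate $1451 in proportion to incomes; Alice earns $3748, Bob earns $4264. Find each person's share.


Total income = 3748 + 4264 = $8012
Alice: $1451 × 3748/8012 = $678.78
Bob: $1451 × 4264/8012 = $772.22
= Alice: $678.78, Bob: $772.22

Alice: $678.78, Bob: $772.22


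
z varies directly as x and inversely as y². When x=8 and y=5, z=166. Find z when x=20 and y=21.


z = k·x/y²
Solve for k using the known point: k = z·y²/x = 166×25/8 = 4150/8 = 518.7500
Now evaluate at x=20, y=21:
z = k × 20 / 441 = (4150 × 20) / (8 × 441) = 83000/3528
≈ 23.5261

23.5261


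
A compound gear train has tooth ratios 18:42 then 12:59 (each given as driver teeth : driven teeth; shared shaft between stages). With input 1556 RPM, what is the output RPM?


Stage 1: RPM_B = RPM_A × t_A/t_B = 1556 × 18/42 = 28008/42 ≈ 666.86
B and C share a shaft → RPM_C = RPM_B
Stage 2: RPM_D = RPM_C × t_C/t_D = RPM_A × (t_A×t_C)/(t_B×t_D)
Overall ratio = (18×12)/(42×59) = 216/2478
RPM_D = 1556 × 216/2478 = 336096/2478
≈ 135.63 RPM

135.63 RPM


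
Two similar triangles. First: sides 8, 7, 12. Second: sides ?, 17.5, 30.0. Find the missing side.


Scale factor = 17.5/7 = 2.5
Missing side = 8 × 2.5
= 20.0

20.0


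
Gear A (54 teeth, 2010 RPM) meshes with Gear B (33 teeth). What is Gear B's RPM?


Gear ratio = 54:33 = 18:11
RPM_B = RPM_A × (teeth_A / teeth_B)
= 2010 × (54/33)
= 3289.1 RPM

3289.1 RPM


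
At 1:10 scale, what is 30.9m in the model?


Model size = real / scale
= 30.9 / 10
= 3.0900 m

3.0900 m


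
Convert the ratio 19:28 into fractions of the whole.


Total parts = 19 + 28 = 47
First part: 19/47 = 19/47
Second part: 28/47 = 28/47
= 19/47 and 28/47

19/47 and 28/47


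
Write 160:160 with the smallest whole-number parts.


GCD(160, 160) = 160
160/160 : 160/160
= 1:1

1:1


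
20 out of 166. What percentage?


Percentage = (part / whole) × 100
= (20 / 166) × 100
≈ 12.05%

12.05%


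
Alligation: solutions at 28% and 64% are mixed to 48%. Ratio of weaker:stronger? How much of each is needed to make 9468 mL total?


Let x parts of 28% mix with y parts of 64%.
28x + 64y = 48(x + y)
28x + 64y = 48x + 48y
x(28 - 48) = y(48 - 64)
x/y = (64 - 48)/(48 - 28) = 16/20
Simplify: 4:5
Total parts = 9; one part = 9468/9 = 1052.00 mL
28% solution: 4×1052.00 = 4208.00 mL
64% solution: 5×1052.00 = 5260.00 mL
= ratio 4:5; 4208.00 mL and 5260.00 mL

ratio 4:5; 4208.00 mL and 5260.00 mL


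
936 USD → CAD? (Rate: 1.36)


Amount × rate = 936 × 1.36
= 1272.96 CAD

1272.96 CAD


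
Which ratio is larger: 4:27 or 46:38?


4/27 = 0.1481
46/38 = 1.2105
0.1481 < 1.2105, so 4:27 is less
= 46:38

46:38


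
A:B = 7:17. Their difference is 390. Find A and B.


Let A = 7k, B = 17k.
17k - 7k = 390
10k = 390 → k = 390/10 = 39
A = 7×39 = 273, B = 17×39 = 663
= A = 273, B = 663

A = 273, B = 663


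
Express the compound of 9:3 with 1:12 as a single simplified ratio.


Compound ratio = (9×1) : (3×12)
= 9:36
GCD = 9
= 1:4

1:4


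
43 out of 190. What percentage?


Percentage = (part / whole) × 100
= (43 / 190) × 100
≈ 22.63%

22.63%


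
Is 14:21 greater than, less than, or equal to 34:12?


14/21 = 0.6667
34/12 = 2.8333
0.6667 < 2.8333, so 14:21 is less
= less than

less than


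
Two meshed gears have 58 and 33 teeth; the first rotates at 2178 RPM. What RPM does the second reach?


Gear ratio = 58:33 = 58:33
RPM_B = RPM_A × (teeth_A / teeth_B)
= 2178 × (58/33)
= 3828.0 RPM

3828.0 RPM


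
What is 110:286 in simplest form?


GCD(110, 286) = 22
110/22 : 286/22
= 5:13

5:13


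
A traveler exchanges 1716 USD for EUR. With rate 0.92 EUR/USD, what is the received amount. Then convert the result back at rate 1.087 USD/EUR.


Amount × rate = 1716 × 0.92 = 1578.72 EUR
Round-trip: 1578.72 × 1.087 = 1716.07 USD
= 1578.72 EUR, then 1716.07 USD

1578.72 EUR, then 1716.07 USD


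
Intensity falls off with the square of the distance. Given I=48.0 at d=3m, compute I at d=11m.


I₁d₁² = I₂d₂²
I₂ = I₁ × (d₁/d₂)²
= 48.0 × (3/11)²
= 48.0 × 9/121
= 432/121
≈ 3.5702

3.5702


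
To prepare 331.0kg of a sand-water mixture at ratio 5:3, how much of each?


Total parts = 5 + 3 = 8
sand: 331.0 × 5/8 = 206.9kg
water: 331.0 × 3/8 = 124.1kg
= 206.9kg and 124.1kg

206.9kg and 124.1kg


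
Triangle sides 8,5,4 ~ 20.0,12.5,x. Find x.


Scale factor = 20.0/8 = 2.5
Missing side = 4 × 2.5
= 10.0

10.0


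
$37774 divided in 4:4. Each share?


Total parts = 4 + 4 = 8
Part 1: 37774 × 4/8 = 18887.00
Part 2: 37774 × 4/8 = 18887.00
= Part 1: $18887.00, Part 2: $18887.00

Part 1: $18887.00, Part 2: $18887.00


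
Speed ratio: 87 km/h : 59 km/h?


Ratio = 87:59
GCD = 1
Simplified = 87:59
Time ratio (same distance) = 59:87
Speed ratio = 87:59

87:59


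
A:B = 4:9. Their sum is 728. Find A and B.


Let A = 4k, B = 9k.
4k + 9k = 728
13k = 728 → k = 728/13 = 56
A = 4×56 = 224, B = 9×56 = 504
= A = 224, B = 504

A = 224, B = 504


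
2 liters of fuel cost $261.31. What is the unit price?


Unit rate = total / quantity
= 261.31 / 2
= $130.66 per unit

$130.66 per unit


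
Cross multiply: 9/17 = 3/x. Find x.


Cross multiply: 9 × x = 17 × 3
9x = 51
x = 51 / 9
= 5.67

5.67


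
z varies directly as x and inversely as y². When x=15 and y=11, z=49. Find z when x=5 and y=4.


z = k·x/y²
Solve for k using the known point: k = z·y²/x = 49×121/15 = 5929/15 ≈ 395.2667
Now evaluate at x=5, y=4:
z = k × 5 / 16 = (5929 × 5) / (15 × 16) = 29645/240
≈ 123.5208

123.5208


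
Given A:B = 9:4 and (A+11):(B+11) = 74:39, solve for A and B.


Let A = 9k, B = 4k.
(9k + 11) / (4k + 11) = 74/39
Cross-multiply: 39(9k + 11) = 74(4k + 11)
351k + 429 = 296k + 814
351k - 296k = 814 - 429
55k = 385
k = 385/55 = 7
A = 9×7 = 63, B = 4×7 = 28
= A = 63, B = 28

A = 63, B = 28


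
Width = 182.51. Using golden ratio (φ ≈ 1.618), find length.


φ = (1 + √5) / 2 ≈ 1.618
Length = width × φ = 182.51 × 1.618 = 295.30118
≈ 295.30

295.30


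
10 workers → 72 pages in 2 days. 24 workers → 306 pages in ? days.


Days ∝ work / workers, so d₂ = d₁ × (m₁/m₂) × (w₂/w₁)
Workers factor (inverse): 10/24 ≈ 0.4167
Work factor (direct): 306/72 = 4.2500
d₂ = 2 × 10/24 × 306/72 = (2 × 10 × 306) / (24 × 72) = 6120/1728
≈ 3.54 days

3.54 days


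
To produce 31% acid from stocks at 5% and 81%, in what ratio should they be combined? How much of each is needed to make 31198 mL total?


Let x parts of 5% mix with y parts of 81%.
5x + 81y = 31(x + y)
5x + 81y = 31x + 31y
x(5 - 31) = y(31 - 81)
x/y = (81 - 31)/(31 - 5) = 50/26
Simplify: 25:13
Total parts = 38; one part = 31198/38 = 821.00 mL
5% solution: 25×821.00 = 20525.00 mL
81% solution: 13×821.00 = 10673.00 mL
= ratio 25:13; 20525.00 mL and 10673.00 mL

ratio 25:13; 20525.00 mL and 10673.00 mL


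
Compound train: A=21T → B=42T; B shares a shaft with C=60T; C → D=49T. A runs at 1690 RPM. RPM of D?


Stage 1: RPM_B = RPM_A × t_A/t_B = 1690 × 21/42 = 35490/42 = 845.00
B and C share a shaft → RPM_C = RPM_B
Stage 2: RPM_D = RPM_C × t_C/t_D = RPM_A × (t_A×t_C)/(t_B×t_D)
Overall ratio = (21×60)/(42×49) = 1260/2058
RPM_D = 1690 × 1260/2058 = 2129400/2058
≈ 1034.69 RPM

1034.69 RPM


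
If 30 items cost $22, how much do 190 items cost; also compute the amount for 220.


Direct proportion: y/x = constant
k = 22/30 ≈ 0.7333
y at x=190: k × 190 = 22 × 190 / 30 = 4180/30 ≈ 139.33
y at x=220: k × 220 = 22 × 220 / 30 = 4840/30 ≈ 161.33
= 139.33 and 161.33

139.33 and 161.33


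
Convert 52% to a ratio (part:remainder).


52% means 52 parts out of 100; remainder = 48
Part : remainder = 52:48
GCD = 4
= 13:12

13:12


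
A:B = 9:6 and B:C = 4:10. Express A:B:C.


Match B: multiply A:B by 4 → 36:24
Multiply B:C by 6 → 24:60
Combined: 36:24:60
GCD = 12
= 3:2:5

3:2:5


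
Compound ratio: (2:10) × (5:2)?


Compound ratio = (2×5) : (10×2)
= 10:20
GCD = 10
= 1:2

1:2


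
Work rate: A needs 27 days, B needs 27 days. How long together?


Rate of A = 1/27 per day
Rate of B = 1/27 per day
Combined rate = 1/27 + 1/27 = 54/729 ≈ 0.0741 per day
Days = 1 / combined rate = 729/54
= 13.50 days

13.50 days


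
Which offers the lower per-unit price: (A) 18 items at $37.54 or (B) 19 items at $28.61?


Deal A: $37.54/18 = $2.0856/unit
Deal B: $28.61/19 = $1.5058/unit
B is cheaper per unit
= Deal B

Deal B


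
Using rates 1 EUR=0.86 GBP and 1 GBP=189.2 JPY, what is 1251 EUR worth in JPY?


Step 1: 1251 EUR × 0.86 = 1075.86 GBP
Step 2: 1075.86 GBP × 189.2 = 203552.71 JPY
Implied rate EUR→JPY = 0.86 × 189.2 = 162.7120
= 203552.71 JPY

203552.71 JPY


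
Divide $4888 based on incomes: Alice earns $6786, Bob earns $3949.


Total income = 6786 + 3949 = $10735
Alice: $4888 × 6786/10735 = $3089.89
Bob: $4888 × 3949/10735 = $1798.11
= Alice: $3089.89, Bob: $1798.11

Alice: $3089.89, Bob: $1798.11


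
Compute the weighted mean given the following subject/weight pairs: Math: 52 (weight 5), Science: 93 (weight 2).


Numerator = 52×5 + 93×2
= 260 + 186
= 446
Total weight = 7
Weighted avg = 446/7
= 63.71

63.71


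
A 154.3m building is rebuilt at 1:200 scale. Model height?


Model size = real / scale
= 154.3 / 200
= 0.7715 m

0.7715 m


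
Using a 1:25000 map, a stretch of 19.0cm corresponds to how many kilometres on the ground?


Real distance = map distance × scale
= 19.0cm × 25000
= 475000 cm = 4750.0 m
= 4.750 km

4.750 km


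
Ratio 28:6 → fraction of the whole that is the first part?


Total parts = 28 + 6 = 34
First part: 28/34 = 14/17
= 14/17

14/17


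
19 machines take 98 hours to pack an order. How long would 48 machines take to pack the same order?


Inverse proportion: x × y = constant
k = 19 × 98 = 1862
y₂ = k / 48 = 1862 / 48
= 38.79

38.79


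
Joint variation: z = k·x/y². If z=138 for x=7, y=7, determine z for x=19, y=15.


z = k·x/y²
Solve for k using the known point: k = z·y²/x = 138×49/7 = 6762/7 = 966.0000
Now evaluate at x=19, y=15:
z = k × 19 / 225 = (6762 × 19) / (7 × 225) = 128478/1575
≈ 81.5733

81.5733


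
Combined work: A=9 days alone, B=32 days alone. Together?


Rate of A = 1/9 per day
Rate of B = 1/32 per day
Combined rate = 1/9 + 1/32 = 41/288 ≈ 0.1424 per day
Days = 1 / combined rate = 288/41
≈ 7.02 days

7.02 days


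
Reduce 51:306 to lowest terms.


GCD(51, 306) = 51
51/51 : 306/51
= 1:6

1:6


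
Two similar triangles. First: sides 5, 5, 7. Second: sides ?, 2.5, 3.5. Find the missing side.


Scale factor = 2.5/5 = 0.5
Missing side = 5 × 0.5
= 2.5

2.5


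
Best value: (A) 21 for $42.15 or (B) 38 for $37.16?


Deal A: $42.15/21 = $2.0071/unit
Deal B: $37.16/38 = $0.9779/unit
B is cheaper per unit
= Deal B

Deal B


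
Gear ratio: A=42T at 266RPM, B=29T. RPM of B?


Gear ratio = 42:29 = 42:29
RPM_B = RPM_A × (teeth_A / teeth_B)
= 266 × (42/29)
= 385.2 RPM

385.2 RPM


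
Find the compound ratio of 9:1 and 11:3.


Compound ratio = (9×11) : (1×3)
= 99:3
GCD = 3
= 33:1

33:1


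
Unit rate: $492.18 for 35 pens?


Unit rate = total / quantity
= 492.18 / 35
= $14.06 per unit

$14.06 per unit


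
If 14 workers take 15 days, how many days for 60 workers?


Inverse proportion: x × y = constant
k = 14 × 15 = 210
y₂ = k / 60 = 210 / 60
= 3.50

3.50


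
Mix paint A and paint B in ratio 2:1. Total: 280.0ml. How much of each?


Total parts = 2 + 1 = 3
paint A: 280.0 × 2/3 = 186.7ml
paint B: 280.0 × 1/3 = 93.3ml
= 186.7ml and 93.3ml

186.7ml and 93.3ml


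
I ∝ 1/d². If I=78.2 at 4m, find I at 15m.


I₁d₁² = I₂d₂²
I₂ = I₁ × (d₁/d₂)²
= 78.2 × (4/15)²
= 78.2 × 16/225
= 1251.2/225
≈ 5.5609

5.5609


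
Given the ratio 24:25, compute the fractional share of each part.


Total parts = 24 + 25 = 49
First part: 24/49 = 24/49
Second part: 25/49 = 25/49
= 24/49 and 25/49

24/49 and 25/49


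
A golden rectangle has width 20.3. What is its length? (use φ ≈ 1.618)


φ = (1 + √5) / 2 ≈ 1.618
Length = width × φ = 20.3 × 1.618 = 32.8454
≈ 32.85

32.85


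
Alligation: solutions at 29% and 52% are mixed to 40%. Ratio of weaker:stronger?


Let x parts of 29% mix with y parts of 52%.
29x + 52y = 40(x + y)
29x + 52y = 40x + 40y
x(29 - 40) = y(40 - 52)
x/y = (52 - 40)/(40 - 29) = 12/11
Simplify: 12:11
= 12:11

12:11


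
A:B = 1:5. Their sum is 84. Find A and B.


Let A = 1k, B = 5k.
1k + 5k = 84
6k = 84 → k = 84/6 = 14
A = 1×14 = 14, B = 5×14 = 70
= A = 14, B = 70

A = 14, B = 70


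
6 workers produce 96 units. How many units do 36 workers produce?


Direct proportion: y/x = constant
k = 96/6 = 16.0000
y₂ = k × 36 = 96 × 36 / 6 = 3456/6
= 576.00

576.00


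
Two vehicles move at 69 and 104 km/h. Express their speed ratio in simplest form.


Ratio = 69:104
GCD = 1
Simplified = 69:104
Time ratio (same distance) = 104:69
Speed ratio = 69:104

69:104


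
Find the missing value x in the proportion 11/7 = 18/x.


Cross multiply: 11 × x = 7 × 18
11x = 126
x = 126 / 11
= 11.45

11.45


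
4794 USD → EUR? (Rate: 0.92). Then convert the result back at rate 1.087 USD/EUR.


Amount × rate = 4794 × 0.92 = 4410.48 EUR
Round-trip: 4410.48 × 1.087 = 4794.19 USD
= 4410.48 EUR, then 4794.19 USD

4410.48 EUR, then 4794.19 USD


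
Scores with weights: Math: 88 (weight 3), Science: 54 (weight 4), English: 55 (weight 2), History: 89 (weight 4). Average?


Numerator = 88×3 + 54×4 + 55×2 + 89×4
= 264 + 216 + 110 + 356
= 946
Total weight = 13
Weighted avg = 946/13
= 72.77

72.77


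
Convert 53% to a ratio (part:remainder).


53% means 53 parts out of 100; remainder = 47
Part : remainder = 53:47
GCD = 1
= 53:47

53:47


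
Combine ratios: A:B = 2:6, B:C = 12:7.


Match B: multiply A:B by 12 → 24:72
Multiply B:C by 6 → 72:42
Combined: 24:72:42
GCD = 6
= 4:12:7

4:12:7


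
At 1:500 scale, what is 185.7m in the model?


Model size = real / scale
= 185.7 / 500
= 0.3714 m

0.3714 m


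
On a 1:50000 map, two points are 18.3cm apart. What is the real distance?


Real distance = map distance × scale
= 18.3cm × 50000
= 915000 cm = 9150.0 m
= 9.150 km

9.150 km


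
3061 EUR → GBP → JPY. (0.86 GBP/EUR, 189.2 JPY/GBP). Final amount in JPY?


Step 1: 3061 EUR × 0.86 = 2632.46 GBP
Step 2: 2632.46 GBP × 189.2 = 498061.43 JPY
Implied rate EUR→JPY = 0.86 × 189.2 = 162.7120
= 498061.43 JPY

498061.43 JPY


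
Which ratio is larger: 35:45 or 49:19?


35/45 = 0.7778
49/19 = 2.5789
0.7778 < 2.5789, so 35:45 is less
= 49:19

49:19


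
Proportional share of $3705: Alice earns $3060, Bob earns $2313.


Total income = 3060 + 2313 = $5373
Alice: $3705 × 3060/5373 = $2110.05
Bob: $3705 × 2313/5373 = $1594.95
= Alice: $2110.05, Bob: $1594.95

Alice: $2110.05, Bob: $1594.95


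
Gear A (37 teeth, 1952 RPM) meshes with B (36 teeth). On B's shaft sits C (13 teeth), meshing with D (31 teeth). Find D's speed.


Stage 1: RPM_B = RPM_A × t_A/t_B = 1952 × 37/36 = 72224/36 ≈ 2006.22
B and C share a shaft → RPM_C = RPM_B
Stage 2: RPM_D = RPM_C × t_C/t_D = RPM_A × (t_A×t_C)/(t_B×t_D)
Overall ratio = (37×13)/(36×31) = 481/1116
RPM_D = 1952 × 481/1116 = 938912/1116
≈ 841.32 RPM

841.32 RPM


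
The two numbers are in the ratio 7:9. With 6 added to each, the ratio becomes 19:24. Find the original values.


Let A = 7k, B = 9k.
(7k + 6) / (9k + 6) = 19/24
Cross-multiply: 24(7k + 6) = 19(9k + 6)
168k + 144 = 171k + 114
168k - 171k = 114 - 144
-3k = -30
k = -30/-3 = 10
A = 7×10 = 70, B = 9×10 = 90
= A = 70, B = 90

A = 70, B = 90


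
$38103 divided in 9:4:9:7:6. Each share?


Total parts = 9 + 4 + 9 + 7 + 6 = 35
Part 1: 38103 × 9/35 = 9797.91
Part 2: 38103 × 4/35 = 4354.63
Part 3: 38103 × 9/35 = 9797.91
Part 4: 38103 × 7/35 = 7620.60
Part 5: 38103 × 6/35 = 6531.94
= Part 1: $9797.91, Part 2: $4354.63, Part 3: $9797.91, Part 4: $7620.60, Part 5: $6531.94

Part 1: $9797.91, Part 2: $4354.63, Part 3: $9797.91, Part 4: $7620.60, Part 5: $6531.94


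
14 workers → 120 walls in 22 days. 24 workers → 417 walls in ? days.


Days ∝ work / workers, so d₂ = d₁ × (m₁/m₂) × (w₂/w₁)
Workers factor (inverse): 14/24 ≈ 0.5833
Work factor (direct): 417/120 = 3.4750
d₂ = 22 × 14/24 × 417/120 = (22 × 14 × 417) / (24 × 120) = 128436/2880
≈ 44.60 days

44.60 days


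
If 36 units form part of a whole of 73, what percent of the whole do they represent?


Percentage = (part / whole) × 100
= (36 / 73) × 100
≈ 49.32%

49.32%


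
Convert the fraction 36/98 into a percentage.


Percentage = (part / whole) × 100
= (36 / 98) × 100
≈ 36.73%

36.73%


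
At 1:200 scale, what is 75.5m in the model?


Model size = real / scale
= 75.5 / 200
= 0.3775 m

0.3775 m


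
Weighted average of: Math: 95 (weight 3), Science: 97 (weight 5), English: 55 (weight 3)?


Numerator = 95×3 + 97×5 + 55×3
= 285 + 485 + 165
= 935
Total weight = 11
Weighted avg = 935/11
= 85.00

85.00


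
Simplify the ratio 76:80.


GCD(76, 80) = 4
76/4 : 80/4
= 19:20

19:20


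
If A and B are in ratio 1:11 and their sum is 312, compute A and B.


Let A = 1k, B = 11k.
1k + 11k = 312
12k = 312 → k = 312/12 = 26
A = 1×26 = 26, B = 11×26 = 286
= A = 26, B = 286

A = 26, B = 286


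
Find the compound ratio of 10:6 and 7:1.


Compound ratio = (10×7) : (6×1)
= 70:6
GCD = 2
= 35:3

35:3


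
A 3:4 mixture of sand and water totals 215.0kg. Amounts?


Total parts = 3 + 4 = 7
sand: 215.0 × 3/7 = 92.1kg
water: 215.0 × 4/7 = 122.9kg
= 92.1kg and 122.9kg

92.1kg and 122.9kg


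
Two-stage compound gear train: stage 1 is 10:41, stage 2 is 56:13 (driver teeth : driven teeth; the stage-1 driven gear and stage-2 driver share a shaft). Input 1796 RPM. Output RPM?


Stage 1: RPM_B = RPM_A × t_A/t_B = 1796 × 10/41 = 17960/41 ≈ 438.05
B and C share a shaft → RPM_C = RPM_B
Stage 2: RPM_D = RPM_C × t_C/t_D = RPM_A × (t_A×t_C)/(t_B×t_D)
Overall ratio = (10×56)/(41×13) = 560/533
RPM_D = 1796 × 560/533 = 1005760/533
≈ 1886.98 RPM

1886.98 RPM


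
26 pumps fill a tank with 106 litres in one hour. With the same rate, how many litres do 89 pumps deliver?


Direct proportion: y/x = constant
k = 106/26 ≈ 4.0769
y₂ = k × 89 = 106 × 89 / 26 = 9434/26
≈ 362.85

362.85


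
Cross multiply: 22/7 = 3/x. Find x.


Cross multiply: 22 × x = 7 × 3
22x = 21
x = 21 / 22
= 0.95

0.95


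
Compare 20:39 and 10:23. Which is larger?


20/39 = 0.5128
10/23 = 0.4348
0.5128 > 0.4348, so 20:39 is greater
= 20:39

20:39


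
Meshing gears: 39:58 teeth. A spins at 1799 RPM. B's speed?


Gear ratio = 39:58 = 39:58
RPM_B = RPM_A × (teeth_A / teeth_B)
= 1799 × (39/58)
= 1209.7 RPM

1209.7 RPM


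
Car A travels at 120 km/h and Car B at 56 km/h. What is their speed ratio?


Ratio = 120:56
GCD = 8
Simplified = 15:7
Time ratio (same distance) = 7:15
Speed ratio = 15:7

15:7


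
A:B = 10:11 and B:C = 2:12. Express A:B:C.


Match B: multiply A:B by 2 → 20:22
Multiply B:C by 11 → 22:132
Combined: 20:22:132
GCD = 2
= 10:11:66

10:11:66


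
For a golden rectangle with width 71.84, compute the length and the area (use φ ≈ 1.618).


φ = (1 + √5) / 2 ≈ 1.618
Length = width × φ = 71.84 × 1.618 = 116.23712
≈ 116.24
Area = width × length = 71.84 × 116.23712 = 8350.4747008 ≈ 8350.47
= Length: 116.24, Area: 8350.47

Length: 116.24, Area: 8350.47


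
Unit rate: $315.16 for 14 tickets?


Unit rate = total / quantity
= 315.16 / 14
= $22.51 per unit

$22.51 per unit


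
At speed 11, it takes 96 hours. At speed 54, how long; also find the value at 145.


Inverse proportion: x × y = constant
k = 11 × 96 = 1056
At x=54: k/54 = 19.56
At x=145: k/145 = 7.28
= 19.56 and 7.28

19.56 and 7.28


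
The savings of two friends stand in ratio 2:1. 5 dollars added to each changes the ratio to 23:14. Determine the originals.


Let A = 2k, B = 1k.
(2k + 5) / (1k + 5) = 23/14
Cross-multiply: 14(2k + 5) = 23(1k + 5)
28k + 70 = 23k + 115
28k - 23k = 115 - 70
5k = 45
k = 45/5 = 9
A = 2×9 = 18, B = 1×9 = 9
= A = 18, B = 9

A = 18, B = 9


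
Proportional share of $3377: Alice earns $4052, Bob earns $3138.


Total income = 4052 + 3138 = $7190
Alice: $3377 × 4052/7190 = $1903.14
Bob: $3377 × 3138/7190 = $1473.86
= Alice: $1903.14, Bob: $1473.86

Alice: $1903.14, Bob: $1473.86


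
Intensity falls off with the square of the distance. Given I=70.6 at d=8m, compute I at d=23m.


I₁d₁² = I₂d₂²
I₂ = I₁ × (d₁/d₂)²
= 70.6 × (8/23)²
= 70.6 × 64/529
= 4518.4/529
≈ 8.5414

8.5414


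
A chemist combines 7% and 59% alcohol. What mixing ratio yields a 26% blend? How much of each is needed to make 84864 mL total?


Let x parts of 7% mix with y parts of 59%.
7x + 59y = 26(x + y)
7x + 59y = 26x + 26y
x(7 - 26) = y(26 - 59)
x/y = (59 - 26)/(26 - 7) = 33/19
Simplify: 33:19
Total parts = 52; one part = 84864/52 = 1632.00 mL
7% solution: 33×1632.00 = 53856.00 mL
59% solution: 19×1632.00 = 31008.00 mL
= ratio 33:19; 53856.00 mL and 31008.00 mL

ratio 33:19; 53856.00 mL and 31008.00 mL
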